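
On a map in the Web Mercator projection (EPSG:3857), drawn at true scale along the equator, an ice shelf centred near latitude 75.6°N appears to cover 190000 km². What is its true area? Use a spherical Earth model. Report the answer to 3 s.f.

Mercator is conformal, so the point scale is isotropic: h = k = sec φ = 1/cos φ.
Areal scale = k² = sec²φ = 1/cos²(75.6°) = 1/0.2487² = 16.17.
True area = apparent / (areal scale) = 190000 / 16.17 ≈ 11800 km².

11800 km²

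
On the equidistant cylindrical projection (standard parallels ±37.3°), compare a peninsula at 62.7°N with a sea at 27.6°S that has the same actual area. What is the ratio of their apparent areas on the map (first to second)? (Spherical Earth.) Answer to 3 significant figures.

1.93

With standard parallel φ₀ = 37.3°, the equirectangular projection gives x = Rλ cos φ₀, y = Rφ, so h = 1 and k = cos 37.3° / cos φ.
Areal scale at 62.7°: h·k = 1.000 × 1.734 = 1.734.
Areal scale at 27.6°: h·k = 1.000 × 0.8976 = 0.8976.
Ratio = 1.734/0.8976 ≈ 1.93.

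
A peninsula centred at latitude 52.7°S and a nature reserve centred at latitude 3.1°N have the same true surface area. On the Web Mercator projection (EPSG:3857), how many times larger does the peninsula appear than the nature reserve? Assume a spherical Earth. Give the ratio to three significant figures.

On Mercator, area is exaggerated by sec²φ = 1/cos²φ.
At 52.7°: sec²(52.7°) = 1/0.6060² = 2.723.
At 3.1°: sec²(3.1°) = 1/0.9985² = 1.003.
Ratio = 2.723/1.003 = cos²(3.1°)/cos²(52.7°) ≈ 2.72.

2.72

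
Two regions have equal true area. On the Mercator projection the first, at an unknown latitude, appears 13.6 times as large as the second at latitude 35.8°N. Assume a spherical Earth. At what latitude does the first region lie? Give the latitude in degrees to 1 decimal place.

77.3°

Mercator areal scale is sec²φ, so apparent-area ratio = sec²φ₁ / sec²φ₂ = cos²φ₂ / cos²φ₁.
cos²φ₂ / cos²φ₁ = 13.6  ⇒  cos φ₁ = cos 35.8° / √13.6 = 0.8111/3.688 = 0.2199.
φ₁ = arccos(0.2199) ≈ 77.3°.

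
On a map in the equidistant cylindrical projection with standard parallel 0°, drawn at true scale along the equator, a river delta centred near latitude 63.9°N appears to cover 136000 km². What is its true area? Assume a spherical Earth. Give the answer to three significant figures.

59800 km²

In the plate carrée (x = Rλ, y = Rφ), meridians are true-scale (h = 1) and parallels are stretched by k = sec φ.
Areal scale = h·k = 1 × sec φ; at 63.9°, h = 1.000, k = 2.273, so h·k = 2.273.
True area = apparent / (areal scale) = 136000 / 2.273 ≈ 59800 km².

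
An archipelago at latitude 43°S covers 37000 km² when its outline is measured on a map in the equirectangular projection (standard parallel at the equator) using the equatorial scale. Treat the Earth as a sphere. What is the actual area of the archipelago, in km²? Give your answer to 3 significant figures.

27100 km²

For the equirectangular projection with φ₀ = 0 (plate carrée), h = 1 along meridians and k = sec φ along parallels.
Areal scale = h·k = 1 × sec φ; at 43°, h = 1.000, k = 1.367, so h·k = 1.367.
True area = apparent / (areal scale) = 37000 / 1.367 ≈ 27100 km².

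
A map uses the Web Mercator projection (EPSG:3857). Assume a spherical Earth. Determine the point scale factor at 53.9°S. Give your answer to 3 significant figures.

The Mercator projection is conformal; its linear scale factor is the same in every direction and equals sec φ = 1/cos φ.
k = 1/cos 53.9° = 1/0.5892 = 1.697.

1.70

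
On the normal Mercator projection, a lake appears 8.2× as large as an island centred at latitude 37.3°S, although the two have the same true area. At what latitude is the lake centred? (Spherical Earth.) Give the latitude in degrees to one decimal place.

73.9°

Mercator areal scale is sec²φ, so apparent-area ratio = sec²φ₁ / sec²φ₂ = cos²φ₂ / cos²φ₁.
cos²φ₂ / cos²φ₁ = 8.2  ⇒  cos φ₁ = cos 37.3° / √8.2 = 0.7955/2.864 = 0.2778.
φ₁ = arccos(0.2778) ≈ 73.9°.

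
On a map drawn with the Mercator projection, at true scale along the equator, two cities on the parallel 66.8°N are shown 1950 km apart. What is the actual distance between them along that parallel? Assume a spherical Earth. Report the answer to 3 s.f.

The Mercator projection is conformal; its linear scale factor is the same in every direction and equals sec φ = 1/cos φ.
Along the parallel at 66.8°, map distances are exaggerated by k = sec 66.8° = 2.538.
True distance = 1950 / 2.538 = 1950 × cos 66.8° ≈ 768 km.

768 km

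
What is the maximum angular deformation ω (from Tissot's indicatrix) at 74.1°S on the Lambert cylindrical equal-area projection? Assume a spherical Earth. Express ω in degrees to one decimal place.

118.7°

The Lambert cylindrical equal-area projection is the cylindrical equal-area projection with its standard parallel at the equator (φ₀ = 0). A cylindrical equal-area projection with standard parallel φ₀ has meridian scale h = cos φ / cos φ₀ and parallel scale k = cos φ₀ / cos φ (so areas are preserved, h·k = 1).
At 74.1°: h = 0.2740, k = 3.650; principal scales a = 3.650, b = 0.2740.
sin(ω/2) = (a − b)/(a + b) = 3.376/3.924 = 0.8604, so ω = 2 arcsin(0.8604) ≈ 118.7°.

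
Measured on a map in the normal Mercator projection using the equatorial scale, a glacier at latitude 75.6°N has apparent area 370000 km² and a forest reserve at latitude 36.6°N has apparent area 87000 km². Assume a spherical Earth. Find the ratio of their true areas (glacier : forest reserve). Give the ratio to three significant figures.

0.408

Since Mercator area scale is 1/cos²φ, the true area equals the apparent area multiplied by cos²φ.
True area of glacier: 370000 × cos²(75.6°) = 370000 × 0.06185 = 22880 km².
True area of forest reserve: 87000 × cos²(36.6°) = 87000 × 0.6445 = 56070 km².
Ratio = 22880 / 56070 ≈ 0.408.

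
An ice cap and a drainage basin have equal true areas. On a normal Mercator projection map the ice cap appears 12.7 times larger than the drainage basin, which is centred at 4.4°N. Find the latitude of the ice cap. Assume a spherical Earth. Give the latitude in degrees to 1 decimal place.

For equal true areas on Mercator, apparent areas scale as sec²φ, so the ratio is cos²φ₂ / cos²φ₁.
cos²φ₂ / cos²φ₁ = 12.7  ⇒  cos φ₁ = cos 4.4° / √12.7 = 0.9971/3.564 = 0.2798.
φ₁ = arccos(0.2798) ≈ 73.8°.

73.8°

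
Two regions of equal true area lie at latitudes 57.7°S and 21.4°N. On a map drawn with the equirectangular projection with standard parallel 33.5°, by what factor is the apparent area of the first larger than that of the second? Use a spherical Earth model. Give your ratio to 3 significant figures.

The equidistant cylindrical projection with φ₀ = 33.5° has h = 1 (meridians true) and k = cos φ₀ / cos φ along parallels.
Areal scale at 57.7°: h·k = 1.000 × 1.561 = 1.561.
Areal scale at 21.4°: h·k = 1.000 × 0.8956 = 0.8956.
Ratio = 1.561/0.8956 ≈ 1.74.

1.74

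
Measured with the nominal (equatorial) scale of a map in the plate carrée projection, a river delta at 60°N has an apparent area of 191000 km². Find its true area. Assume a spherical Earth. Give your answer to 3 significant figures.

95500 km²

In the plate carrée (x = Rλ, y = Rφ), meridians are true-scale (h = 1) and parallels are stretched by k = sec φ.
Areal scale = h·k = 1 × sec φ; at 60°, h = 1.000, k = 2.000, so h·k = 2.000.
True area = apparent / (areal scale) = 191000 / 2.000 ≈ 95500 km².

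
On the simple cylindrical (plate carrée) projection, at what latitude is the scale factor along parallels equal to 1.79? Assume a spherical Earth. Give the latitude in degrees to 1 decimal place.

Plate carrée: h = 1, k = sec φ along parallels.
sec φ = 1.79  ⇒  cos φ = 0.5587  ⇒  φ ≈ 56.0°.

56.0°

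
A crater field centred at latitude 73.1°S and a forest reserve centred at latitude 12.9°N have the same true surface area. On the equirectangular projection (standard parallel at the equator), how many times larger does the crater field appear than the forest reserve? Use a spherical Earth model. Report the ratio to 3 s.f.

3.35

For the equirectangular projection with φ₀ = 0 (plate carrée), h = 1 along meridians and k = sec φ along parallels.
Areal scale at 73.1°: h·k = 1.000 × 3.440 = 3.440.
Areal scale at 12.9°: h·k = 1.000 × 1.026 = 1.026.
Ratio = 3.440/1.026 ≈ 3.35.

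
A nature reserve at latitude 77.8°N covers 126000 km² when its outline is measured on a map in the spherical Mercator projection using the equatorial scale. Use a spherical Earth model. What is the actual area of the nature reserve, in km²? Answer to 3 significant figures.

Mercator is conformal, so the point scale is isotropic: h = k = sec φ = 1/cos φ.
Areal scale = k² = sec²φ = 1/cos²(77.8°) = 1/0.2113² = 22.39.
True area = apparent / (areal scale) = 126000 / 22.39 ≈ 5630 km².

5630 km²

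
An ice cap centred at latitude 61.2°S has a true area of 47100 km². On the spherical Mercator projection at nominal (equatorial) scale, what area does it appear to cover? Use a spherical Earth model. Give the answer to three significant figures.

Mercator is conformal, so the point scale is isotropic: h = k = sec φ = 1/cos φ.
Areal scale = k² = sec²φ = 1/cos²(61.2°) = 1/0.4818² = 4.309.
Apparent area = 47100 × 4.309 ≈ 203000 km².

203000 km²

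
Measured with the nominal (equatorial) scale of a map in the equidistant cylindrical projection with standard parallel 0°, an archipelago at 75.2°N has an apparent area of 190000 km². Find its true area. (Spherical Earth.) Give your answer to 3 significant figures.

48500 km²

For the equirectangular projection with φ₀ = 0 (plate carrée), h = 1 along meridians and k = sec φ along parallels.
Areal scale = h·k = 1 × sec φ; at 75.2°, h = 1.000, k = 3.915, so h·k = 3.915.
True area = apparent / (areal scale) = 190000 / 3.915 ≈ 48500 km².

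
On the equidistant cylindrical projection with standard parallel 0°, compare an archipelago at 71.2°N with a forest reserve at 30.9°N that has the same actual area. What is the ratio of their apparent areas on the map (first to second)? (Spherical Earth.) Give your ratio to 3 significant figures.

2.66

For the equirectangular projection with φ₀ = 0 (plate carrée), h = 1 along meridians and k = sec φ along parallels.
Areal scale at 71.2°: h·k = 1.000 × 3.103 = 3.103.
Areal scale at 30.9°: h·k = 1.000 × 1.165 = 1.165.
Ratio = 3.103/1.165 ≈ 2.66.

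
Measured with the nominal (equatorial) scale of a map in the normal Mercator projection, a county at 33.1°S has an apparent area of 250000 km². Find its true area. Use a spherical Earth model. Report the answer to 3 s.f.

175000 km²

Mercator is conformal, so the point scale is isotropic: h = k = sec φ = 1/cos φ.
Areal scale = k² = sec²φ = 1/cos²(33.1°) = 1/0.8377² = 1.425.
True area = apparent / (areal scale) = 250000 / 1.425 ≈ 175000 km².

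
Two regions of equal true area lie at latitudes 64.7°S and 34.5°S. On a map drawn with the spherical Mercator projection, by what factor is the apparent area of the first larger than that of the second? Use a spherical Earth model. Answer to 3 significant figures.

On Mercator, area is exaggerated by sec²φ = 1/cos²φ.
At 64.7°: sec²(64.7°) = 1/0.4274² = 5.475.
At 34.5°: sec²(34.5°) = 1/0.8241² = 1.472.
Ratio = 5.475/1.472 = cos²(34.5°)/cos²(64.7°) ≈ 3.72.

3.72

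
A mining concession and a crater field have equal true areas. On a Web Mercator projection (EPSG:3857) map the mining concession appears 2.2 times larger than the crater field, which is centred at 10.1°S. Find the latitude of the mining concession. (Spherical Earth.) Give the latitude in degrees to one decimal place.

48.4°

For equal true areas on Mercator, apparent areas scale as sec²φ, so the ratio is cos²φ₂ / cos²φ₁.
cos²φ₂ / cos²φ₁ = 2.2  ⇒  cos φ₁ = cos 10.1° / √2.2 = 0.9845/1.483 = 0.6638.
φ₁ = arccos(0.6638) ≈ 48.4°.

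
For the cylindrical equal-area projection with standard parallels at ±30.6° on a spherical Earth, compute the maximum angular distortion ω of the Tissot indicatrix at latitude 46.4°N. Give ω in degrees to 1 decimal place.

25.2°

A cylindrical equal-area projection with standard parallel φ₀ has meridian scale h = cos φ / cos φ₀ and parallel scale k = cos φ₀ / cos φ (so areas are preserved, h·k = 1).
At 46.4°: h = 0.8012, k = 1.248; principal scales a = 1.248, b = 0.8012.
sin(ω/2) = (a − b)/(a + b) = 0.4469/2.049 = 0.2181, so ω = 2 arcsin(0.2181) ≈ 25.2°.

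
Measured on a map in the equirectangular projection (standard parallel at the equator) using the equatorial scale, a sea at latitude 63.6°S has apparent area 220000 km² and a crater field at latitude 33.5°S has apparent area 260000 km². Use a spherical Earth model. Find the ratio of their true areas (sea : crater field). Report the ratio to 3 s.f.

0.451

On the plate carrée, areal scale = h·k = 1 × sec φ, so true area = apparent × cos φ.
True area of sea: 220000 × cos(63.6°) = 220000 × 0.4446 = 97820 km².
True area of crater field: 260000 × cos(33.5°) = 260000 × 0.8339 = 216800 km².
Ratio = 97820 / 216800 ≈ 0.451.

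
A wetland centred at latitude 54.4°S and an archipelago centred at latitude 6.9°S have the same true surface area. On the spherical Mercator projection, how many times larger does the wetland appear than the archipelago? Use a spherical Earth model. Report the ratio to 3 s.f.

Mercator is conformal with k = sec φ, so areal scale = k² = sec²φ.
At 54.4°: sec²(54.4°) = 1/0.5821² = 2.951.
At 6.9°: sec²(6.9°) = 1/0.9928² = 1.015.
Ratio = 2.951/1.015 = cos²(6.9°)/cos²(54.4°) ≈ 2.91.

2.91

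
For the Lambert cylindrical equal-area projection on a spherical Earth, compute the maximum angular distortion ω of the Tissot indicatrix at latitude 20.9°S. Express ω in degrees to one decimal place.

7.8°

The Lambert cylindrical equal-area projection is the cylindrical equal-area projection with its standard parallel at the equator (φ₀ = 0). Cylindrical equal-area (φ₀ = 0°): h = cos φ / cos 0° along meridians, k = cos 0° / cos φ along parallels; h·k = 1.
At 20.9°: h = 0.9342, k = 1.070; principal scales a = 1.070, b = 0.9342.
sin(ω/2) = (a − b)/(a + b) = 0.1362/2.005 = 0.06796, so ω = 2 arcsin(0.06796) ≈ 7.8°.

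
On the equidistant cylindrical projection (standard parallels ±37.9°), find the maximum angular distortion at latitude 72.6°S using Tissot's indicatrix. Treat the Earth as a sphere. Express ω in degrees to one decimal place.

53.5°

The equidistant cylindrical projection with φ₀ = 37.9° has h = 1 (meridians true) and k = cos φ₀ / cos φ along parallels.
At 72.6°: h = 1.000, k = 2.639; principal scales a = 2.639, b = 1.000.
sin(ω/2) = (a − b)/(a + b) = 1.639/3.639 = 0.4504, so ω = 2 arcsin(0.4504) ≈ 53.5°.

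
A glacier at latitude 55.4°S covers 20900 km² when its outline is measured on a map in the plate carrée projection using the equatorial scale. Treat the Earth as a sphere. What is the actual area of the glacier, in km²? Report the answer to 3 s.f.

11900 km²

Plate carrée maps x = Rλ, y = Rφ. The meridian scale is h = 1 and the parallel scale is k = 1/cos φ = sec φ.
Areal scale = h·k = 1 × sec φ; at 55.4°, h = 1.000, k = 1.761, so h·k = 1.761.
True area = apparent / (areal scale) = 20900 / 1.761 ≈ 11900 km².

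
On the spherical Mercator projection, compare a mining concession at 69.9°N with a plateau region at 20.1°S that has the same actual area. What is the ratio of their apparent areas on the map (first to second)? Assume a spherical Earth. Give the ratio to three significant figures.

On Mercator, area is exaggerated by sec²φ = 1/cos²φ.
At 69.9°: sec²(69.9°) = 1/0.3437² = 8.467.
At 20.1°: sec²(20.1°) = 1/0.9391² = 1.134.
Ratio = 8.467/1.134 = cos²(20.1°)/cos²(69.9°) ≈ 7.47.

7.47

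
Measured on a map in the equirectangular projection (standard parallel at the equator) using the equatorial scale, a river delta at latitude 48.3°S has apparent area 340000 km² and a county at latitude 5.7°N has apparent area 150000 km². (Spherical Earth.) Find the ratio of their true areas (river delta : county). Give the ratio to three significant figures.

1.52

Plate carrée has h = 1 and k = sec φ, giving areal scale sec φ; true area = (apparent area) · cos φ.
True area of river delta: 340000 × cos(48.3°) = 340000 × 0.6652 = 226200 km².
True area of county: 150000 × cos(5.7°) = 150000 × 0.9951 = 149300 km².
Ratio = 226200 / 149300 ≈ 1.52.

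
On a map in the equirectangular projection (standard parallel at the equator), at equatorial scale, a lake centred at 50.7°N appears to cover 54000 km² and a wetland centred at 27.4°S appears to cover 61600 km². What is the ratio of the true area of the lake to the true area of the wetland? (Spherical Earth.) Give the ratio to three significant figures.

On the plate carrée, areal scale = h·k = 1 × sec φ, so true area = apparent × cos φ.
True area of lake: 54000 × cos(50.7°) = 54000 × 0.6334 = 34200 km².
True area of wetland: 61600 × cos(27.4°) = 61600 × 0.8878 = 54690 km².
Ratio = 34200 / 54690 ≈ 0.625.

0.625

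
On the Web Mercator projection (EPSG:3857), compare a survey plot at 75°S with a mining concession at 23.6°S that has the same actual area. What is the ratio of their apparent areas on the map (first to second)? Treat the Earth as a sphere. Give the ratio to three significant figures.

Mercator is conformal with k = sec φ, so areal scale = k² = sec²φ.
At 75°: sec²(75°) = 1/0.2588² = 14.93.
At 23.6°: sec²(23.6°) = 1/0.9164² = 1.191.
Ratio = 14.93/1.191 = cos²(23.6°)/cos²(75°) ≈ 12.5.

12.5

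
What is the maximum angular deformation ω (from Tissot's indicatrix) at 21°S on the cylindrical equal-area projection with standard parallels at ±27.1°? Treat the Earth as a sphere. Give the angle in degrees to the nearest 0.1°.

Cylindrical equal-area (φ₀ = 27.1°): h = cos φ / cos 27.1° along meridians, k = cos 27.1° / cos φ along parallels; h·k = 1.
At 21°: h = 1.049, k = 0.9535; principal scales a = 1.049, b = 0.9535.
sin(ω/2) = (a − b)/(a + b) = 0.09517/2.002 = 0.04753, so ω = 2 arcsin(0.04753) ≈ 5.4°.

5.4°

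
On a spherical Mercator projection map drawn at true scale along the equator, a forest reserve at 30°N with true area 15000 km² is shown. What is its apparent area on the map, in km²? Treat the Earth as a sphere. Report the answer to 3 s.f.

20000 km²

For Mercator, h = k = sec φ (a conformal cylindrical projection has a single point scale, 1/cos φ).
Areal scale = k² = sec²φ = 1/cos²(30°) = 1/0.8660² = 1.333.
Apparent area = 15000 × 1.333 ≈ 20000 km².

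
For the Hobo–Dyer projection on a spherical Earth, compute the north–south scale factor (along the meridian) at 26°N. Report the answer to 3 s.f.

1.13

The Hobo–Dyer projection is cylindrical equal-area with φ₀ = 37.5°. For cylindrical equal-area with standard parallel φ₀, h = cos φ / cos φ₀ and k = cos φ₀ / cos φ, so h·k = 1.
h = cos 26° / cos 37.5° = 0.8988/0.7934 = 1.133.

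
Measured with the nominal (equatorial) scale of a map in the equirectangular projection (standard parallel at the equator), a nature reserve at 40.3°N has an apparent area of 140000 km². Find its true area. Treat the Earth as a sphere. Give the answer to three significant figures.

107000 km²

In the plate carrée (x = Rλ, y = Rφ), meridians are true-scale (h = 1) and parallels are stretched by k = sec φ.
Areal scale = h·k = 1 × sec φ; at 40.3°, h = 1.000, k = 1.311, so h·k = 1.311.
True area = apparent / (areal scale) = 140000 / 1.311 ≈ 107000 km².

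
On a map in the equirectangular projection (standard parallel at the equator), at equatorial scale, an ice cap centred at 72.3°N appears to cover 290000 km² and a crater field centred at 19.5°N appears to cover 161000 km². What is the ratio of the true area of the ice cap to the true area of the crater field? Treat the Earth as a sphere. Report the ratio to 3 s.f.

On the plate carrée, areal scale = h·k = 1 × sec φ, so true area = apparent × cos φ.
True area of ice cap: 290000 × cos(72.3°) = 290000 × 0.3040 = 88170 km².
True area of crater field: 161000 × cos(19.5°) = 161000 × 0.9426 = 151800 km².
Ratio = 88170 / 151800 ≈ 0.581.

0.581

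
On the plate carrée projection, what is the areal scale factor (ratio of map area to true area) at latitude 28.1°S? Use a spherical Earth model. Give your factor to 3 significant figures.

1.13

Plate carrée maps x = Rλ, y = Rφ. The meridian scale is h = 1 and the parallel scale is k = 1/cos φ = sec φ.
Areal scale = h·k = 1 × sec φ; at 28.1°, h = 1.000, k = 1.134, so h·k = 1.134.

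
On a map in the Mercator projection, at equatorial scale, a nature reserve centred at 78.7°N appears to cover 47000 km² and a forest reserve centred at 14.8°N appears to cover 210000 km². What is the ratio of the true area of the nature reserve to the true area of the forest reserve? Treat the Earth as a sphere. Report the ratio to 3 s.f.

Since Mercator area scale is 1/cos²φ, the true area equals the apparent area multiplied by cos²φ.
True area of nature reserve: 47000 × cos²(78.7°) = 47000 × 0.03839 = 1805 km².
True area of forest reserve: 210000 × cos²(14.8°) = 210000 × 0.9347 = 196300 km².
Ratio = 1805 / 196300 ≈ 0.00919.

0.00919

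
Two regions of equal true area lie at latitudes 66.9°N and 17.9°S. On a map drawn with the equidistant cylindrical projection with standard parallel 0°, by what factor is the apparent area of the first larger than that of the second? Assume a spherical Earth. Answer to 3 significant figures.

Plate carrée maps x = Rλ, y = Rφ. The meridian scale is h = 1 and the parallel scale is k = 1/cos φ = sec φ.
Areal scale at 66.9°: h·k = 1.000 × 2.549 = 2.549.
Areal scale at 17.9°: h·k = 1.000 × 1.051 = 1.051.
Ratio = 2.549/1.051 ≈ 2.43.

2.43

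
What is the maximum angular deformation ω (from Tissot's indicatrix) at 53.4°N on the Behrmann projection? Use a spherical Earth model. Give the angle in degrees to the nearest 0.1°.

Behrmann is a cylindrical equal-area projection with standard parallels at ±30°. For cylindrical equal-area with standard parallel φ₀, h = cos φ / cos φ₀ and k = cos φ₀ / cos φ, so h·k = 1.
At 53.4°: h = 0.6885, k = 1.453; principal scales a = 1.453, b = 0.6885.
sin(ω/2) = (a − b)/(a + b) = 0.7641/2.141 = 0.3569, so ω = 2 arcsin(0.3569) ≈ 41.8°.

41.8°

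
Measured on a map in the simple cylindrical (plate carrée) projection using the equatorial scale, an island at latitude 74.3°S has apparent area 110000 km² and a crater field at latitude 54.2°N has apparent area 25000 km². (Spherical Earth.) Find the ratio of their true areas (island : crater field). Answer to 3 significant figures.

2.04

On the plate carrée, areal scale = h·k = 1 × sec φ, so true area = apparent × cos φ.
True area of island: 110000 × cos(74.3°) = 110000 × 0.2706 = 29770 km².
True area of crater field: 25000 × cos(54.2°) = 25000 × 0.5850 = 14620 km².
Ratio = 29770 / 14620 ≈ 2.04.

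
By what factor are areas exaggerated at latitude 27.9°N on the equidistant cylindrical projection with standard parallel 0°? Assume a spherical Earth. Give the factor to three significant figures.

For the equirectangular projection with φ₀ = 0 (plate carrée), h = 1 along meridians and k = sec φ along parallels.
Areal scale = h·k = 1 × sec φ; at 27.9°, h = 1.000, k = 1.132, so h·k = 1.132.

1.13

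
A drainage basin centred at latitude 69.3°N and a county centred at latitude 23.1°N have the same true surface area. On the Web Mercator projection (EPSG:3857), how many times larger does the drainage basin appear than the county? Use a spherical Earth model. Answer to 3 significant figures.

Mercator areal scale is sec²φ.
At 69.3°: sec²(69.3°) = 1/0.3535² = 8.004.
At 23.1°: sec²(23.1°) = 1/0.9198² = 1.182.
Ratio = 8.004/1.182 = cos²(23.1°)/cos²(69.3°) ≈ 6.77.

6.77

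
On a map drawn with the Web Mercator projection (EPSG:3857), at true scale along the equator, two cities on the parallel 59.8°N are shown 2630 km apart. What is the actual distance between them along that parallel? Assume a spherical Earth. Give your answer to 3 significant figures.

Mercator is conformal, so the point scale is isotropic: h = k = sec φ = 1/cos φ.
Along the parallel at 59.8°, map distances are exaggerated by k = sec 59.8° = 1.988.
True distance = 2630 / 1.988 = 2630 × cos 59.8° ≈ 1320 km.

1320 km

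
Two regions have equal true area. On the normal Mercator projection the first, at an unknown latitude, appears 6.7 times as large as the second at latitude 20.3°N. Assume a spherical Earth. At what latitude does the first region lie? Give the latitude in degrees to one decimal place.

68.8°

Mercator areal scale is sec²φ, so apparent-area ratio = sec²φ₁ / sec²φ₂ = cos²φ₂ / cos²φ₁.
cos²φ₂ / cos²φ₁ = 6.7  ⇒  cos φ₁ = cos 20.3° / √6.7 = 0.9379/2.588 = 0.3623.
φ₁ = arccos(0.3623) ≈ 68.8°.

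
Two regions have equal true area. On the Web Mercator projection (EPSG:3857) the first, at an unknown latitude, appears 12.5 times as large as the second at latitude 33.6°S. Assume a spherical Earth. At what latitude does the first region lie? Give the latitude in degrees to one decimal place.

Mercator areal scale is sec²φ, so apparent-area ratio = sec²φ₁ / sec²φ₂ = cos²φ₂ / cos²φ₁.
cos²φ₂ / cos²φ₁ = 12.5  ⇒  cos φ₁ = cos 33.6° / √12.5 = 0.8329/3.536 = 0.2356.
φ₁ = arccos(0.2356) ≈ 76.4°.

76.4°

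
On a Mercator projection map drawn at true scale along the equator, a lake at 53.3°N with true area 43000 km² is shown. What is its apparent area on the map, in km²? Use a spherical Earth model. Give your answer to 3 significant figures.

Mercator is conformal, so the point scale is isotropic: h = k = sec φ = 1/cos φ.
Areal scale = k² = sec²φ = 1/cos²(53.3°) = 1/0.5976² = 2.800.
Apparent area = 43000 × 2.800 ≈ 120000 km².

120000 km²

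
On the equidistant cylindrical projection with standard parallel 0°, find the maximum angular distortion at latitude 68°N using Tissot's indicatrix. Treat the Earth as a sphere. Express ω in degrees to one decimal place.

54.1°

In the plate carrée (x = Rλ, y = Rφ), meridians are true-scale (h = 1) and parallels are stretched by k = sec φ.
At 68°: h = 1.000, k = 2.669; principal scales a = 2.669, b = 1.000.
sin(ω/2) = (a − b)/(a + b) = 1.669/3.669 = 0.4550, so ω = 2 arcsin(0.4550) ≈ 54.1°.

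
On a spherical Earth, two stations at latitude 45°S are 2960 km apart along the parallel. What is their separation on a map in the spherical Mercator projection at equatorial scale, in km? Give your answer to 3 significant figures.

For Mercator, h = k = sec φ (a conformal cylindrical projection has a single point scale, 1/cos φ).
Along the parallel, k = sec 45° = 1/0.7071 = 1.414.
Map distance = 2960 × 1.414 ≈ 4190 km.

4190 km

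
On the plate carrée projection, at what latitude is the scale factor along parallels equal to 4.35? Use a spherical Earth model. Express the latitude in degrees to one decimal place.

76.7°

Plate carrée: h = 1, k = sec φ along parallels.
sec φ = 4.35  ⇒  cos φ = 0.2299  ⇒  φ ≈ 76.7°.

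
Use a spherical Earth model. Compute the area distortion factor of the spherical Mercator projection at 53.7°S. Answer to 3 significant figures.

2.85

Mercator is conformal, so the point scale is isotropic: h = k = sec φ = 1/cos φ.
Areal scale = k² = sec²φ = 1/cos²(53.7°) = 1/0.5920² = 2.853.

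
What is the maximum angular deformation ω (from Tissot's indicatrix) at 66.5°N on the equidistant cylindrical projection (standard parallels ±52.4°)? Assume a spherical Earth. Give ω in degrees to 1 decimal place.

24.2°

In the equirectangular projection with standard parallel φ₀ = 52.4° (x = Rλ cos φ₀, y = Rφ), meridians are true-scale (h = 1) and the parallel scale is k = cos φ₀ / cos φ.
At 66.5°: h = 1.000, k = 1.530; principal scales a = 1.530, b = 1.000.
sin(ω/2) = (a − b)/(a + b) = 0.5301/2.530 = 0.2095, so ω = 2 arcsin(0.2095) ≈ 24.2°.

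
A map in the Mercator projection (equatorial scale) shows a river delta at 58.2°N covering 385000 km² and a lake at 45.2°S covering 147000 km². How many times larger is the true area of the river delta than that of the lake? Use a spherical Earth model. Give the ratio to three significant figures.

1.46

On Mercator the areal scale is sec²φ, so true area = apparent × cos²φ.
True area of river delta: 385000 × cos²(58.2°) = 385000 × 0.2777 = 106900 km².
True area of lake: 147000 × cos²(45.2°) = 147000 × 0.4965 = 72990 km².
Ratio = 106900 / 72990 ≈ 1.46.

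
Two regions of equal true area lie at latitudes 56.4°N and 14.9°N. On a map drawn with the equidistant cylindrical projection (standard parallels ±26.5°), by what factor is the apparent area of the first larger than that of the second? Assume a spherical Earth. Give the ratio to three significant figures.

1.75

With standard parallel φ₀ = 26.5°, the equirectangular projection gives x = Rλ cos φ₀, y = Rφ, so h = 1 and k = cos 26.5° / cos φ.
Areal scale at 56.4°: h·k = 1.000 × 1.617 = 1.617.
Areal scale at 14.9°: h·k = 1.000 × 0.9261 = 0.9261.
Ratio = 1.617/0.9261 ≈ 1.75.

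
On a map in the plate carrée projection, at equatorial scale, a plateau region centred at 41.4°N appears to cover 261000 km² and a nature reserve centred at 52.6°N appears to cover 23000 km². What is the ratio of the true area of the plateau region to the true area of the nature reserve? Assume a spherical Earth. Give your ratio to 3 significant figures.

Plate carrée has h = 1 and k = sec φ, giving areal scale sec φ; true area = (apparent area) · cos φ.
True area of plateau region: 261000 × cos(41.4°) = 261000 × 0.7501 = 195800 km².
True area of nature reserve: 23000 × cos(52.6°) = 23000 × 0.6074 = 13970 km².
Ratio = 195800 / 13970 ≈ 14.0.

14.0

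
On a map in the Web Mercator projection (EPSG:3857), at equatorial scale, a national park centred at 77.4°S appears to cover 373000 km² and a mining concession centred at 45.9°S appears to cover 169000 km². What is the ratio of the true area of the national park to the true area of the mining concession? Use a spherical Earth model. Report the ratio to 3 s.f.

On Mercator the areal scale is sec²φ, so true area = apparent × cos²φ.
True area of national park: 373000 × cos²(77.4°) = 373000 × 0.04759 = 17750 km².
True area of mining concession: 169000 × cos²(45.9°) = 169000 × 0.4843 = 81850 km².
Ratio = 17750 / 81850 ≈ 0.217.

0.217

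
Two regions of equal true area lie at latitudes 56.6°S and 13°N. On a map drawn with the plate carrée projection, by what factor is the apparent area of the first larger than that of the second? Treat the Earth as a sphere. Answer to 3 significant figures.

1.77

Plate carrée maps x = Rλ, y = Rφ. The meridian scale is h = 1 and the parallel scale is k = 1/cos φ = sec φ.
Areal scale at 56.6°: h·k = 1.000 × 1.817 = 1.817.
Areal scale at 13°: h·k = 1.000 × 1.026 = 1.026.
Ratio = 1.817/1.026 ≈ 1.77.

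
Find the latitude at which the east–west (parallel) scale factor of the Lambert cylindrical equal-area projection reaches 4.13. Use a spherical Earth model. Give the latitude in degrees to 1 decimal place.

The Lambert cylindrical equal-area projection is the cylindrical equal-area projection with its standard parallel at the equator (φ₀ = 0). A cylindrical equal-area projection with standard parallel φ₀ has meridian scale h = cos φ / cos φ₀ and parallel scale k = cos φ₀ / cos φ (so areas are preserved, h·k = 1).
k = cos φ₀ / cos φ = 4.13  ⇒  cos φ = cos 0° / 4.13 = 0.2421.
φ = arccos(0.2421) ≈ 76.0°.

76.0°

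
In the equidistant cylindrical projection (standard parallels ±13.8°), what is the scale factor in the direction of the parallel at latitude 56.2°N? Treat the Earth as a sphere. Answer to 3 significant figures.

The equidistant cylindrical projection with φ₀ = 13.8° has h = 1 (meridians true) and k = cos φ₀ / cos φ along parallels.
k = cos 13.8° / cos 56.2° = 0.9711/0.5563 = 1.746.

1.75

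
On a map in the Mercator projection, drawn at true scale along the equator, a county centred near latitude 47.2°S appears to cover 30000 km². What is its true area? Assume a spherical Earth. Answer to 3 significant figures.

13800 km²

Mercator is conformal, so the point scale is isotropic: h = k = sec φ = 1/cos φ.
Areal scale = k² = sec²φ = 1/cos²(47.2°) = 1/0.6794² = 2.166.
True area = apparent / (areal scale) = 30000 / 2.166 ≈ 13800 km².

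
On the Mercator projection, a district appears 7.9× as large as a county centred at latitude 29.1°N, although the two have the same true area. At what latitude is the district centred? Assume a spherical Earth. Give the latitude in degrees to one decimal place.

71.9°

On Mercator, (apparent₁)/(apparent₂) = sec²φ₁ / sec²φ₂ when true areas are equal.
cos²φ₂ / cos²φ₁ = 7.9  ⇒  cos φ₁ = cos 29.1° / √7.9 = 0.8738/2.811 = 0.3109.
φ₁ = arccos(0.3109) ≈ 71.9°.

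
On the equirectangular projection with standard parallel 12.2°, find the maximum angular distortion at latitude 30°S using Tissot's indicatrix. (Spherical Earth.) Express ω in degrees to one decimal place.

6.9°

The equidistant cylindrical projection with φ₀ = 12.2° has h = 1 (meridians true) and k = cos φ₀ / cos φ along parallels.
At 30°: h = 1.000, k = 1.129; principal scales a = 1.129, b = 1.000.
sin(ω/2) = (a − b)/(a + b) = 0.1286/2.129 = 0.06043, so ω = 2 arcsin(0.06043) ≈ 6.9°.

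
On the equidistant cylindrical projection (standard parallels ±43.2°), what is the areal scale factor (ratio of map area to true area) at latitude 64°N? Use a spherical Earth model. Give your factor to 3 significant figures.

1.66

In the equirectangular projection with standard parallel φ₀ = 43.2° (x = Rλ cos φ₀, y = Rφ), meridians are true-scale (h = 1) and the parallel scale is k = cos φ₀ / cos φ.
Areal scale = h·k = 1 × cos φ₀ / cos φ; at 64°, h = 1.000, k = 1.663, so h·k = 1.663.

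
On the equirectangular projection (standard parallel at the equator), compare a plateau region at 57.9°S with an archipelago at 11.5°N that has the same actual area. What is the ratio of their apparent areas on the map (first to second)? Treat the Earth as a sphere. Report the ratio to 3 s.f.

1.84

In the plate carrée (x = Rλ, y = Rφ), meridians are true-scale (h = 1) and parallels are stretched by k = sec φ.
Areal scale at 57.9°: h·k = 1.000 × 1.882 = 1.882.
Areal scale at 11.5°: h·k = 1.000 × 1.020 = 1.020.
Ratio = 1.882/1.020 ≈ 1.84.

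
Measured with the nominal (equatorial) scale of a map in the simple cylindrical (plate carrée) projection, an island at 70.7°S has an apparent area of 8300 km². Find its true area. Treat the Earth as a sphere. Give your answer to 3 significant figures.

2740 km²

For the equirectangular projection with φ₀ = 0 (plate carrée), h = 1 along meridians and k = sec φ along parallels.
Areal scale = h·k = 1 × sec φ; at 70.7°, h = 1.000, k = 3.026, so h·k = 3.026.
True area = apparent / (areal scale) = 8300 / 3.026 ≈ 2740 km².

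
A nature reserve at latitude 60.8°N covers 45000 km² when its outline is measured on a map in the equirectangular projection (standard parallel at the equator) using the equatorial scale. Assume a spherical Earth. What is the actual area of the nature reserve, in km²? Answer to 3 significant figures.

22000 km²

In the plate carrée (x = Rλ, y = Rφ), meridians are true-scale (h = 1) and parallels are stretched by k = sec φ.
Areal scale = h·k = 1 × sec φ; at 60.8°, h = 1.000, k = 2.050, so h·k = 2.050.
True area = apparent / (areal scale) = 45000 / 2.050 ≈ 22000 km².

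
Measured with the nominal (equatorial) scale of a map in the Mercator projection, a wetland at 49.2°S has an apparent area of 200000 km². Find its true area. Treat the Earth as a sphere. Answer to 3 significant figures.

Mercator is conformal, so the point scale is isotropic: h = k = sec φ = 1/cos φ.
Areal scale = k² = sec²φ = 1/cos²(49.2°) = 1/0.6534² = 2.342.
True area = apparent / (areal scale) = 200000 / 2.342 ≈ 85400 km².

85400 km²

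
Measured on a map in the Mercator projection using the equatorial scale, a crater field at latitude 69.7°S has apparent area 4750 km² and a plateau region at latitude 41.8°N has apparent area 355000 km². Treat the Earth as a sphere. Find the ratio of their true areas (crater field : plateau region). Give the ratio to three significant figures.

Since Mercator area scale is 1/cos²φ, the true area equals the apparent area multiplied by cos²φ.
True area of crater field: 4750 × cos²(69.7°) = 4750 × 0.1204 = 571.7 km².
True area of plateau region: 355000 × cos²(41.8°) = 355000 × 0.5557 = 197300 km².
Ratio = 571.7 / 197300 ≈ 0.00290.

0.00290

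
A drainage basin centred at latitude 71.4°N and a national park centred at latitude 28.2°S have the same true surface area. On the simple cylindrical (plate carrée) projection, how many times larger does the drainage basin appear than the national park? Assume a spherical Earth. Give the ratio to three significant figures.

In the plate carrée (x = Rλ, y = Rφ), meridians are true-scale (h = 1) and parallels are stretched by k = sec φ.
Areal scale at 71.4°: h·k = 1.000 × 3.135 = 3.135.
Areal scale at 28.2°: h·k = 1.000 × 1.135 = 1.135.
Ratio = 3.135/1.135 ≈ 2.76.

2.76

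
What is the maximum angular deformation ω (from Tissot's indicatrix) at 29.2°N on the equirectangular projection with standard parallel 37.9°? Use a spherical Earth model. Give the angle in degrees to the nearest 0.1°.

5.8°

With standard parallel φ₀ = 37.9°, the equirectangular projection gives x = Rλ cos φ₀, y = Rφ, so h = 1 and k = cos 37.9° / cos φ.
At 29.2°: h = 1.000, k = 0.9040; principal scales a = 1.000, b = 0.9040.
sin(ω/2) = (a − b)/(a + b) = 0.09604/1.904 = 0.05044, so ω = 2 arcsin(0.05044) ≈ 5.8°.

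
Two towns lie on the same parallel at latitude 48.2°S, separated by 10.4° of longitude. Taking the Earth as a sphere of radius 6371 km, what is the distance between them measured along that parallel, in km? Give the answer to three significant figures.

Arc length along a parallel = R cos φ · Δλ (with Δλ in radians).
= 6371 × cos 48.2° × (10.4° × π/180) = 6371 × 0.6665 × 0.1815 ≈ 771 km.

771 km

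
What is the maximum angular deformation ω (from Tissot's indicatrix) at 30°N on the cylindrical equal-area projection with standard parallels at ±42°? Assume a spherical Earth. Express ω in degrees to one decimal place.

A cylindrical equal-area projection with standard parallel φ₀ has meridian scale h = cos φ / cos φ₀ and parallel scale k = cos φ₀ / cos φ (so areas are preserved, h·k = 1).
At 30°: h = 1.165, k = 0.8581; principal scales a = 1.165, b = 0.8581.
sin(ω/2) = (a − b)/(a + b) = 0.3072/2.023 = 0.1518, so ω = 2 arcsin(0.1518) ≈ 17.5°.

17.5°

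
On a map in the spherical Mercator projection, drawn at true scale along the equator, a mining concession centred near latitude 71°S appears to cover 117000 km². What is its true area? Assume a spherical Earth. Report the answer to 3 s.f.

For Mercator, h = k = sec φ (a conformal cylindrical projection has a single point scale, 1/cos φ).
Areal scale = k² = sec²φ = 1/cos²(71°) = 1/0.3256² = 9.434.
True area = apparent / (areal scale) = 117000 / 9.434 ≈ 12400 km².

12400 km²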